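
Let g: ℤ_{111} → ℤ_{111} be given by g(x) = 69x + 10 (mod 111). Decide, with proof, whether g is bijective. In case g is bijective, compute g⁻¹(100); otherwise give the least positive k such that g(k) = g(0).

We have gcd(69, 111) = 3 > 1. Taking u = 0 and v = 37: g(0) = 10 and g(37) = 69·37 + 10 = 2563 ≡ 10 (mod 111).
So g(0) = g(37) while 0 ≠ 37, thus g is not injective, hence not bijective.
Since g is not bijective, we find the least positive k with g(k) = g(0): this means 69k ≡ 0 (mod 111), i.e. 111 ∣ 69k. Since gcd(69, 111) = 3, dividing through by 3 this holds exactly when 37 ∣ 23k, and as gcd(23, 37) = 1, exactly when 37 ∣ k.
The smallest positive such k is 37.

37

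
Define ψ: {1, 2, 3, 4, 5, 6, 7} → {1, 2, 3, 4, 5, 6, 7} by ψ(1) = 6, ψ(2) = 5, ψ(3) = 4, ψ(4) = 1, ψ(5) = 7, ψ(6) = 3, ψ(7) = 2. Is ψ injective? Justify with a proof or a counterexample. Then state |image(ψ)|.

7

The values ψ(1), …, ψ(7) are 6, 5, 4, 1, 7, 3, 2 — all distinct.
So ψ(s) = ψ(t) only when s = t, and ψ is injective.
The image of ψ is {1, 2, 3, 4, 5, 6, 7}, which has 7 elements.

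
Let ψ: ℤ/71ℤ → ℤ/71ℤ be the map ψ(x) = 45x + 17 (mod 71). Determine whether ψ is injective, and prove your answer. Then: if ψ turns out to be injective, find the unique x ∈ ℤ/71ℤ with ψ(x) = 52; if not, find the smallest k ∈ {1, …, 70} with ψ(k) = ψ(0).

Recall that ψ is injective if ψ(s) = ψ(t) implies s = t.
If ψ(s) = ψ(t), then 45s ≡ 45t (mod 71). Because gcd(45, 71) = 1, we may cancel 45 to get s ≡ t (mod 71).
Thus ψ is injective.
We now compute 45⁻¹ mod 71 explicitly. Euclid's algorithm: 71 = 1·45 + 26, 45 = 1·26 + 19, 26 = 1·19 + 7, 19 = 2·7 + 5, 7 = 1·5 + 2, 5 = 2·2 + 1; back-substituting gives 1 = 30·45 − 19·71, so 45⁻¹ ≡ 30 (mod 71).
Since ψ is injective, we find ψ⁻¹(52): we need 45x ≡ 52 − 17 ≡ 35 (mod 71). Using 45⁻¹ = 30: x ≡ 30·35 = 1050 = 14·71 + 56, so x = 56.
Check: ψ(56) = 45·56 + 17 = 2537 = 35·71 + 52 ≡ 52 (mod 71).

56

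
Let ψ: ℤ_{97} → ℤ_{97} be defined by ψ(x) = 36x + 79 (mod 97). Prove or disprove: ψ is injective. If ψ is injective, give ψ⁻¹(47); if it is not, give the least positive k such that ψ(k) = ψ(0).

53

Suppose ψ(a) = ψ(b) in ℤ_{97}. Then 36a + 79 ≡ 36b + 79 (mod 97), hence 36(a − b) ≡ 0 (mod 97).
Since gcd(36, 97) = 1, 36 is invertible modulo 97, thus a − b ≡ 0 (mod 97), i.e. a = b.
So ψ is injective.
We now compute 36⁻¹ mod 97 explicitly. Euclid's algorithm: 97 = 2·36 + 25, 36 = 1·25 + 11, 25 = 2·11 + 3, 11 = 3·3 + 2, 3 = 1·2 + 1; back-substituting gives 1 = 62·36 − 23·97, so 36⁻¹ ≡ 62 (mod 97).
Since ψ is injective, we find ψ⁻¹(47): we need 36x ≡ 47 − 79 ≡ 65 (mod 97). Using 36⁻¹ = 62: x ≡ 62·65 = 4030 = 41·97 + 53, so x = 53.
Check: ψ(53) = 36·53 + 79 = 1987 = 20·97 + 47 ≡ 47 (mod 97).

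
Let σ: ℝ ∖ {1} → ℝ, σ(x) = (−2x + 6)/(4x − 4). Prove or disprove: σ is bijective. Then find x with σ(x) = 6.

15/13

If σ(x) = −1/2, cross-multiplying gives 4(−2x + 6) = −2(4x − 4), which simplifies to 24 = 8 — false.  So −1/2 has no preimage and σ is not surjective.
Thus σ is not bijective.
Solving σ(x) = 6: cross-multiplying gives −2x + 6 = 6(4x − 4), which rearranges to −26x = −30, so x = 15/13.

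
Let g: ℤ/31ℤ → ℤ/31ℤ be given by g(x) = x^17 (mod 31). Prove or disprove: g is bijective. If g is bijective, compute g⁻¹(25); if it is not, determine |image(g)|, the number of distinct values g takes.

5

Since 31 is prime, the nonzero elements of ℤ/31ℤ form a cyclic group of order 30.
As gcd(17, 30) = 1, raising to the 17th power is a bijection on this group: if x_1^17 ≡ x_2^17 then (x_1x_2^{−1})^17 = 1, and the only element of order dividing gcd(17, 30) = 1 is 1, so x_1 = x_2.
With g(0) = 0 this makes g injective on all of ℤ/31ℤ, hence bijective (finite equal-size domain and codomain). In particular g is bijective.
Since g is bijective, we find the preimage of 25. The inverse of x ↦ x^17 on (ℤ/31ℤ)^× is x ↦ x^23, because 17·23 = 391 = 13·30 + 1 ≡ 1 (mod 30) and x^{30} = 1 for x ≠ 0 (Fermat). So g⁻¹(25) = 25^23 mod 31.
Repeated squaring mod 31: 25^1 ≡ 25, 25^2 ≡ 25² = 625 ≡ 5, 25^4 ≡ 5² = 25, 25^8 ≡ 25² = 625 ≡ 5, 25^16 ≡ 5² = 25. Since 23 = 16 + 4 + 2 + 1, 25^23 ≡ 25·25·5·25: 25·25 = 625 ≡ 5, then 5·5 = 25, then 25·25 = 625 ≡ 5. So 25^23 ≡ 5 (mod 31).
Hence g⁻¹(25) = 5.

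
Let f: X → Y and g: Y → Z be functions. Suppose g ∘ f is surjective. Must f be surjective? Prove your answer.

No. Take X = {1}, Y = {1, 2}, Z = {1}, f(a) = 1 for every a ∈ X, and g(b) = 1 for every b ∈ Y.
Then g ∘ f is surjective onto {1}, but 2 ∈ Y has no preimage under f, so f is not surjective.

not surjective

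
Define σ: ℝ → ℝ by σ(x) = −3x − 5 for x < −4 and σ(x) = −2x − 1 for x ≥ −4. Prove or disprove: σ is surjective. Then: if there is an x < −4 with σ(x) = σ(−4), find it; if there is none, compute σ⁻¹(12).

-17/3

Both pieces are strictly decreasing (slopes −3 and −2), so each is injective on its own interval.
The left piece maps (−∞, −4) onto (7, ∞); the right piece maps [−4, ∞) onto (−∞, 7].
These images together cover ℝ, so σ is surjective.
Because the two images are disjoint, no x < −4 has σ(x) = σ(−4), so we compute σ⁻¹(12): 12 lies in (7, ∞), so solve −3x − 5 = 12: x = (12 + 5)/(−3) = −17/3.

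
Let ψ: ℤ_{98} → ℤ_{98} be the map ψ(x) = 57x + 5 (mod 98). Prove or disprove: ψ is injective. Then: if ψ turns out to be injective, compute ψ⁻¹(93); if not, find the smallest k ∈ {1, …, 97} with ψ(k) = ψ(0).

If ψ(x_1) = ψ(x_2), then 57x_1 ≡ 57x_2 (mod 98). Because gcd(57, 98) = 1, we may cancel 57 to get x_1 ≡ x_2 (mod 98).
Therefore ψ is injective.
We now compute 57⁻¹ mod 98 explicitly. Euclid's algorithm: 98 = 1·57 + 41, 57 = 1·41 + 16, 41 = 2·16 + 9, 16 = 1·9 + 7, 9 = 1·7 + 2, 7 = 3·2 + 1; back-substituting gives 1 = 43·57 − 25·98, so 57⁻¹ ≡ 43 (mod 98).
Since ψ is injective, we compute ψ⁻¹(93): solve 57x + 5 ≡ 93 (mod 98), i.e. 57x ≡ 88 (mod 98).
Multiplying by 57⁻¹ = 43 gives x ≡ 43·88 = 3784 = 38·98 + 60 ≡ 60 (mod 98).
Check: ψ(60) = 57·60 + 5 = 3425 = 34·98 + 93 ≡ 93 (mod 98).

60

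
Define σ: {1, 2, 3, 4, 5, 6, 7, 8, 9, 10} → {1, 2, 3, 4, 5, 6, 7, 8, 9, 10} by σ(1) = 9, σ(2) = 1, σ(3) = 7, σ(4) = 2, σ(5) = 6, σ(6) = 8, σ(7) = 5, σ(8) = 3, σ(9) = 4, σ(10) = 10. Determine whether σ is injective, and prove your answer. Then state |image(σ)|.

The values σ(1), …, σ(10) are 9, 1, 7, 2, 6, 8, 5, 3, 4, 10 — all distinct.
So σ(x_1) = σ(x_2) only when x_1 = x_2, and σ is injective.
The image of σ is {1, 2, 3, 4, 5, 6, 7, 8, 9, 10}, which has 10 elements.

10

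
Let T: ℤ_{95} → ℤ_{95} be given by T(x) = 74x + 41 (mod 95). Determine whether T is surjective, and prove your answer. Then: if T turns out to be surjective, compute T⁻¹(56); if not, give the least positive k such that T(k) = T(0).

40

Recall that surjectivity means every element of the codomain has a preimage under T.
Since gcd(74, 95) = 1, 74 is invertible modulo 95. Euclid's algorithm: 95 = 1·74 + 21, 74 = 3·21 + 11, 21 = 1·11 + 10, 11 = 1·10 + 1; back-substituting gives 1 = 9·74 − 7·95, so 74⁻¹ ≡ 9 (mod 95).
For any y ∈ ℤ_{95}, x = 9(y − 41) mod 95 satisfies T(x) = 74·9(y − 41) + 41 ≡ y (since 74·9 ≡ 1 mod 95). So every y has a preimage.
Thus T is surjective.
Since T is surjective, we find T⁻¹(56): we need 74x ≡ 56 − 41 ≡ 15 (mod 95). Using 74⁻¹ = 9: x ≡ 9·15 = 135 = 1·95 + 40, so x = 40.
Check: T(40) = 74·40 + 41 = 3001 = 31·95 + 56 ≡ 56 (mod 95).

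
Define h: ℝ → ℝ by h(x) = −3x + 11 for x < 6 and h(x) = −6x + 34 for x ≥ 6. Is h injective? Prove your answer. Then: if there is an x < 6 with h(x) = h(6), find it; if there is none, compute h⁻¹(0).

13/3

Both pieces are strictly decreasing (slopes −3 and −6), so each is injective on its own interval.
The left piece maps (−∞, 6) onto (−7, ∞); the right piece maps [6, ∞) onto (−∞, −2].
These images overlap. In particular h(6) = −2 (right piece), and solving −3x + 11 = −2 on the left piece gives x = 13/3 < 6.
So h(13/3) = h(6) with 13/3 ≠ 6, and h is not injective. This x = 13/3 is the requested value below 6.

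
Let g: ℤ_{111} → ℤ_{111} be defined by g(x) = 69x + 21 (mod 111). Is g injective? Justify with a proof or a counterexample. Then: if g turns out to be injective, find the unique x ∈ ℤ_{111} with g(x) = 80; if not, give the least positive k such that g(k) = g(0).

37

We have gcd(69, 111) = 3 > 1. Taking s = 0 and t = 37: g(0) = 21 and g(37) = 69·37 + 21 = 2574 ≡ 21 (mod 111).
So g(0) = g(37) while 0 ≠ 37, therefore g is not injective.
Since g is not injective, we find the least positive k with g(k) = g(0): this means 69k ≡ 0 (mod 111), i.e. 111 ∣ 69k. Since gcd(69, 111) = 3, dividing through by 3 this holds exactly when 37 ∣ 23k, and as gcd(23, 37) = 1, exactly when 37 ∣ k.
The smallest positive such k is 37.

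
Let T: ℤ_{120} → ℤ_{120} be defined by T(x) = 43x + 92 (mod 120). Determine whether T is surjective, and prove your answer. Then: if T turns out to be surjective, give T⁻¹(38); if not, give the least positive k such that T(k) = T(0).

Since gcd(43, 120) = 1, 43 is invertible modulo 120. Euclid's algorithm: 120 = 2·43 + 34, 43 = 1·34 + 9, 34 = 3·9 + 7, 9 = 1·7 + 2, 7 = 3·2 + 1; back-substituting gives 1 = 67·43 − 24·120, so 43⁻¹ ≡ 67 (mod 120).
For any y ∈ ℤ_{120}, x = 67(y − 92) mod 120 satisfies T(x) = 43·67(y − 92) + 92 ≡ y (since 43·67 ≡ 1 mod 120). So every y has a preimage.
Therefore T is surjective.
Since T is surjective, we compute T⁻¹(38): solve 43x + 92 ≡ 38 (mod 120), i.e. 43x ≡ 66 (mod 120).
Multiplying by 43⁻¹ = 67 gives x ≡ 67·66 = 4422 = 36·120 + 102 ≡ 102 (mod 120).
Check: T(102) = 43·102 + 92 = 4478 = 37·120 + 38 ≡ 38 (mod 120).

102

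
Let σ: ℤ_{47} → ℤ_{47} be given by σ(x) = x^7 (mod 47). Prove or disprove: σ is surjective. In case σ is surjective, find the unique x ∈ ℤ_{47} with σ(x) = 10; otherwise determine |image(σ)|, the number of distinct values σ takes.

Since 47 is prime, the nonzero elements of ℤ_{47} form a cyclic group of order 46.
As gcd(7, 46) = 1, raising to the 7th power is a bijection on this group: if x_1^7 ≡ x_2^7 then (x_1x_2^{−1})^7 = 1, and the only element of order dividing gcd(7, 46) = 1 is 1, so x_1 = x_2.
With σ(0) = 0 this makes σ injective on all of ℤ_{47}, hence bijective (finite equal-size domain and codomain). In particular σ is surjective.
Since σ is surjective, we find the preimage of 10. The inverse of x ↦ x^7 on (ℤ_{47})^× is x ↦ x^33, because 7·33 = 231 = 5·46 + 1 ≡ 1 (mod 46) and x^{46} = 1 for x ≠ 0 (Fermat). So σ⁻¹(10) = 10^33 mod 47.
Repeated squaring mod 47: 10^1 ≡ 10, 10^2 ≡ 10² = 100 ≡ 6, 10^4 ≡ 6² = 36, 10^8 ≡ 36² = 1296 ≡ 27, 10^16 ≡ 27² = 729 ≡ 24, 10^32 ≡ 24² = 576 ≡ 12. Since 33 = 32 + 1, 10^33 ≡ 12·10: 12·10 = 120 ≡ 26. So 10^33 ≡ 26 (mod 47).
Hence σ⁻¹(10) = 26.

26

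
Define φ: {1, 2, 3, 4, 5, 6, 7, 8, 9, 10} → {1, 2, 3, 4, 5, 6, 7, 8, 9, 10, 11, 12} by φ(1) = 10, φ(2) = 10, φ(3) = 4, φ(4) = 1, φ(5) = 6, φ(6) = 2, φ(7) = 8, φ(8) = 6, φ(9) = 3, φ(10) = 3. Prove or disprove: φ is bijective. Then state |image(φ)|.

φ(1) = 10 = φ(2) with 1 ≠ 2, so φ is not injective, hence not bijective.
The image of φ is {1, 2, 3, 4, 6, 8, 10}, which has 7 elements.

7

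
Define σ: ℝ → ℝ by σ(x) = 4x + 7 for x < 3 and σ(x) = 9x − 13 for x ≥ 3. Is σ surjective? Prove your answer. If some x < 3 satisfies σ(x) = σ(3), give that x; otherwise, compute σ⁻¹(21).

7/4

Both pieces are strictly increasing (slopes 4 and 9), so each is injective on its own interval.
The left piece maps (−∞, 3) onto (−∞, 19); the right piece maps [3, ∞) onto [14, ∞).
The union (−∞, 19) ∪ [14, ∞) covers ℝ, so σ is surjective.
For the follow-up: the images overlap, so an x < 3 with σ(x) = σ(3) exists. σ(3) = 14; solving 4x + 7 = 14 for x < 3 gives x = (14 − 7)/4 = 7/4.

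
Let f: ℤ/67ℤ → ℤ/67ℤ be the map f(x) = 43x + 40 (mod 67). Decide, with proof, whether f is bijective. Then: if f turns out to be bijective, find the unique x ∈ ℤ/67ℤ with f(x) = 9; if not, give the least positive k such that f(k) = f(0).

32

Suppose f(a) = f(b) in ℤ/67ℤ. Then 43a + 40 ≡ 43b + 40 (mod 67), thus 43(a − b) ≡ 0 (mod 67).
Since gcd(43, 67) = 1, 43 is invertible modulo 67, therefore a − b ≡ 0 (mod 67), i.e. a = b.
We now compute 43⁻¹ mod 67 explicitly. Euclid's algorithm: 67 = 1·43 + 24, 43 = 1·24 + 19, 24 = 1·19 + 5, 19 = 3·5 + 4, 5 = 1·4 + 1; back-substituting gives 1 = 53·43 − 34·67, so 43⁻¹ ≡ 53 (mod 67).
Then y ↦ 53(y − 40) is a two-sided inverse to f, so every y ∈ ℤ/67ℤ has a preimage.
Therefore f is bijective.
Since f is bijective, we compute f⁻¹(9): solve 43x + 40 ≡ 9 (mod 67), i.e. 43x ≡ 36 (mod 67).
Multiplying by 43⁻¹ = 53 gives x ≡ 53·36 = 1908 = 28·67 + 32 ≡ 32 (mod 67).
Check: f(32) = 43·32 + 40 = 1416 = 21·67 + 9 ≡ 9 (mod 67).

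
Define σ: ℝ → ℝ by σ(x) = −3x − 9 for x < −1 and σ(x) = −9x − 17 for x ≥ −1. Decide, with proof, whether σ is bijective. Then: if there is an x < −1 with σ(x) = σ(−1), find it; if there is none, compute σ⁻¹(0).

Both pieces are strictly decreasing (slopes −3 and −9), so each is injective on its own interval.
The left piece maps (−∞, −1) onto (−6, ∞); the right piece maps [−1, ∞) onto (−∞, −8].
The images leave a gap (−6 has no preimage), so σ is not surjective, hence not bijective.
Because the two images are disjoint, no x < −1 has σ(x) = σ(−1), so we compute σ⁻¹(0): 0 lies in (−6, ∞), so solve −3x − 9 = 0: x = (0 + 9)/(−3) = −3.

-3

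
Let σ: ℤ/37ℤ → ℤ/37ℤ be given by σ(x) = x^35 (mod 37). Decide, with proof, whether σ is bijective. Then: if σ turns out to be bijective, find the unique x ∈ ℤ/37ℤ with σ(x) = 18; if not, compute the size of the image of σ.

35

Since 37 is prime, the nonzero elements of ℤ/37ℤ form a cyclic group of order 36.
As gcd(35, 36) = 1, raising to the 35th power is a bijection on this group: if u^35 ≡ v^35 then (uv^{−1})^35 = 1, and the only element of order dividing gcd(35, 36) = 1 is 1, so u = v.
With σ(0) = 0 this makes σ injective on all of ℤ/37ℤ, hence bijective (finite equal-size domain and codomain). In particular σ is bijective.
Since σ is bijective, we find the preimage of 18. The inverse of x ↦ x^35 on (ℤ/37ℤ)^× is x ↦ x^35, because 35·35 = 1225 = 34·36 + 1 ≡ 1 (mod 36) and x^{36} = 1 for x ≠ 0 (Fermat). So σ⁻¹(18) = 18^35 mod 37.
Repeated squaring mod 37: 18^1 ≡ 18, 18^2 ≡ 18² = 324 ≡ 28, 18^4 ≡ 28² = 784 ≡ 7, 18^8 ≡ 7² = 49 ≡ 12, 18^16 ≡ 12² = 144 ≡ 33, 18^32 ≡ 33² = 1089 ≡ 16. Since 35 = 32 + 2 + 1, 18^35 ≡ 16·28·18: 16·28 = 448 ≡ 4, then 4·18 = 72 ≡ 35. So 18^35 ≡ 35 (mod 37).
Hence σ⁻¹(18) = 35.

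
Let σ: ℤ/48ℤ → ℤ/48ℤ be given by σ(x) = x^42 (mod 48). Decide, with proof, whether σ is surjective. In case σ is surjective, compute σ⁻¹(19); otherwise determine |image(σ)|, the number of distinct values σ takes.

σ(2): Repeated squaring mod 48: 2^1 ≡ 2, 2^2 ≡ 2² = 4, 2^4 ≡ 4² = 16, 2^8 ≡ 16² = 256 ≡ 16, 2^16 ≡ 16² = 256 ≡ 16, 2^32 ≡ 16² = 256 ≡ 16. Since 42 = 32 + 8 + 2, 2^42 ≡ 16·16·4: 16·16 = 256 ≡ 16, then 16·4 = 64 ≡ 16. So 2^42 ≡ 16 (mod 48).
σ(4): Repeated squaring mod 48: 4^1 ≡ 4, 4^2 ≡ 4² = 16, 4^4 ≡ 16² = 256 ≡ 16, 4^8 ≡ 16² = 256 ≡ 16, 4^16 ≡ 16² = 256 ≡ 16, 4^32 ≡ 16² = 256 ≡ 16. Since 42 = 32 + 8 + 2, 4^42 ≡ 16·16·16: 16·16 = 256 ≡ 16, then 16·16 = 256 ≡ 16. So 4^42 ≡ 16 (mod 48).
So σ(2) = σ(4) = 16 while 2 ≠ 4, hence σ is not injective.
A non-injective map from the 48-element set ℤ/48ℤ to itself takes at most 47 distinct values, so it cannot be surjective. Thus σ is not surjective.
Since σ is not surjective, we determine |image(σ)|. Computing x^42 mod 48 for each x (by repeated squaring, reducing mod 48 at every step), the values σ(0), σ(1), …, σ(47) are: 0, 1, 16, 9, 16, 25, 0, 1, 16, 33, 16, 25, 0, 25, 16, 33, 16, 1, 0, 25, 16, 9, 16, 1, 0, 1, 16, 9, 16, 25, 0, 1, 16, 33, 16, 25, 0, 25, 16, 33, 16, 1, 0, 25, 16, 9, 16, 1.
The distinct values are {0, 1, 9, 16, 25, 33}; there are 6 of them.

6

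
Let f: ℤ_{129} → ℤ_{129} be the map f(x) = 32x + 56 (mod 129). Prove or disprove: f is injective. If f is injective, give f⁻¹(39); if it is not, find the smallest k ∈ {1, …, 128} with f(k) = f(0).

68

Suppose f(a) = f(b) in ℤ_{129}. Then 32a + 56 ≡ 32b + 56 (mod 129), thus 32(a − b) ≡ 0 (mod 129).
Since gcd(32, 129) = 1, 32 is invertible modulo 129, so a − b ≡ 0 (mod 129), i.e. a = b.
Therefore f is injective.
We now compute 32⁻¹ mod 129 explicitly. Euclid's algorithm: 129 = 4·32 + 1; back-substituting gives 1 = 125·32 − 31·129, so 32⁻¹ ≡ 125 (mod 129).
Since f is injective, we find f⁻¹(39): we need 32x ≡ 39 − 56 ≡ 112 (mod 129). Using 32⁻¹ = 125: x ≡ 125·112 = 14000 = 108·129 + 68, so x = 68.
Check: f(68) = 32·68 + 56 = 2232 = 17·129 + 39 ≡ 39 (mod 129).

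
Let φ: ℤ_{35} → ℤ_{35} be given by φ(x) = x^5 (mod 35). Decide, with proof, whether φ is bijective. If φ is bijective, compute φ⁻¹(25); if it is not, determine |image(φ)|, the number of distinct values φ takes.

Computing x^5 mod 35 for each x (by repeated squaring, reducing mod 35 at every step), the values φ(0), φ(1), …, φ(34) are: 0, 1, 32, 33, 9, 10, 6, 7, 8, 4, 5, 16, 17, 13, 14, 15, 11, 12, 23, 24, 20, 21, 22, 18, 19, 30, 31, 27, 28, 29, 25, 26, 2, 3, 34.
Every element of ℤ_{35} appears exactly once in this list, so φ is a bijection, and in particular bijective.
Since φ is bijective, we read off the preimage of 25 from the same table: φ(30) = 25, so φ⁻¹(25) = 30.

30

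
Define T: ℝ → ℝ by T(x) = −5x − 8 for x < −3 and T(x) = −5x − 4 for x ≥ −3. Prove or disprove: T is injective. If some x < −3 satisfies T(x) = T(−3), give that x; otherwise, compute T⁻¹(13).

Both pieces are strictly decreasing (slopes −5 and −5), so each is injective on its own interval.
The left piece maps (−∞, −3) onto (7, ∞); the right piece maps [−3, ∞) onto (−∞, 11].
These images overlap. In particular T(−3) = 11 (right piece), and solving −5x − 8 = 11 on the left piece gives x = −19/5 < −3.
So T(−19/5) = T(−3) with −19/5 ≠ −3, and T is not injective. This x = −19/5 is the requested value below −3.

-19/5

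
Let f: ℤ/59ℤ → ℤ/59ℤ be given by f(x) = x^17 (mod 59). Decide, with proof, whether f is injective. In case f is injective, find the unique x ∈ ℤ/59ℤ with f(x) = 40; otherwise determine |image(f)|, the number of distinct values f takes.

Since 59 is prime, the nonzero elements of ℤ/59ℤ form a cyclic group of order 58.
As gcd(17, 58) = 1, raising to the 17th power is a bijection on this group: if x_1^17 ≡ x_2^17 then (x_1x_2^{−1})^17 = 1, and the only element of order dividing gcd(17, 58) = 1 is 1, so x_1 = x_2.
With f(0) = 0 this makes f injective on all of ℤ/59ℤ, hence bijective (finite equal-size domain and codomain). In particular f is injective.
Since f is injective, we find the preimage of 40. The inverse of x ↦ x^17 on (ℤ/59ℤ)^× is x ↦ x^41, because 17·41 = 697 = 12·58 + 1 ≡ 1 (mod 58) and x^{58} = 1 for x ≠ 0 (Fermat). So f⁻¹(40) = 40^41 mod 59.
Repeated squaring mod 59: 40^1 ≡ 40, 40^2 ≡ 40² = 1600 ≡ 7, 40^4 ≡ 7² = 49, 40^8 ≡ 49² = 2401 ≡ 41, 40^16 ≡ 41² = 1681 ≡ 29, 40^32 ≡ 29² = 841 ≡ 15. Since 41 = 32 + 8 + 1, 40^41 ≡ 15·41·40: 15·41 = 615 ≡ 25, then 25·40 = 1000 ≡ 56. So 40^41 ≡ 56 (mod 59).
Hence f⁻¹(40) = 56.

56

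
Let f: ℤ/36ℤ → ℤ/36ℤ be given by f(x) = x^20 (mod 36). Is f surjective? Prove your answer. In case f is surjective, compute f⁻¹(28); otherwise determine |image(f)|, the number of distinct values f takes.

8

f(0) = 0^20 = 0.
f(6): Repeated squaring mod 36: 6^1 ≡ 6, 6^2 ≡ 6² = 36 ≡ 0, 6^4 ≡ 0² = 0, 6^8 ≡ 0² = 0, 6^16 ≡ 0² = 0. Since 20 = 16 + 4, 6^20 ≡ 0·0: 0·0 = 0. So 6^20 ≡ 0 (mod 36).
So f(0) = f(6) = 0 while 0 ≠ 6, therefore f is not injective.
A non-injective map from the 36-element set ℤ/36ℤ to itself takes at most 35 distinct values, so it cannot be surjective. Therefore f is not surjective.
Since f is not surjective, we determine |image(f)|. Computing x^20 mod 36 for each x (by repeated squaring, reducing mod 36 at every step), the values f(0), f(1), …, f(35) are: 0, 1, 4, 9, 16, 25, 0, 13, 28, 9, 28, 13, 0, 25, 16, 9, 4, 1, 0, 1, 4, 9, 16, 25, 0, 13, 28, 9, 28, 13, 0, 25, 16, 9, 4, 1.
The distinct values are {0, 1, 4, 9, 13, 16, 25, 28}; there are 8 of them.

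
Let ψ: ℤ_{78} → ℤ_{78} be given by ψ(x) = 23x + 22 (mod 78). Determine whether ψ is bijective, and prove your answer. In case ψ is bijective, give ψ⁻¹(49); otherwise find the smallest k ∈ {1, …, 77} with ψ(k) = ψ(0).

If ψ(a) = ψ(b), then 23a ≡ 23b (mod 78). Because gcd(23, 78) = 1, we may cancel 23 to get a ≡ b (mod 78).
We now compute 23⁻¹ mod 78 explicitly. Euclid's algorithm: 78 = 3·23 + 9, 23 = 2·9 + 5, 9 = 1·5 + 4, 5 = 1·4 + 1; back-substituting gives 1 = 17·23 − 5·78, so 23⁻¹ ≡ 17 (mod 78).
For any y ∈ ℤ_{78}, x = 17(y − 22) mod 78 satisfies ψ(x) = 23·17(y − 22) + 22 ≡ y (since 23·17 ≡ 1 mod 78). So every y has a preimage.
Therefore ψ is bijective.
Since ψ is bijective, we compute ψ⁻¹(49): solve 23x + 22 ≡ 49 (mod 78), i.e. 23x ≡ 27 (mod 78).
Multiplying by 23⁻¹ = 17 gives x ≡ 17·27 = 459 = 5·78 + 69 ≡ 69 (mod 78).
Check: ψ(69) = 23·69 + 22 = 1609 = 20·78 + 49 ≡ 49 (mod 78).

69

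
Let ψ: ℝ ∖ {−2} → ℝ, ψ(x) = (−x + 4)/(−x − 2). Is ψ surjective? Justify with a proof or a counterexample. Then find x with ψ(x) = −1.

1

If ψ(x) = 1, cross-multiplying gives −1(−x + 4) = −1(−x − 2), which simplifies to −4 = 2 — false.  So 1 has no preimage and ψ is not surjective.
Solving ψ(x) = −1: cross-multiplying gives −x + 4 = −1(−x − 2), which rearranges to −2x = −2, so x = 1.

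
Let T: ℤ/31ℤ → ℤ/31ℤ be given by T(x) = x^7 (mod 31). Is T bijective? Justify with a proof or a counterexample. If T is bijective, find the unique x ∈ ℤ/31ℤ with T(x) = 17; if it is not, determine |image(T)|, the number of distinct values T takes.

3

Since 31 is prime, the nonzero elements of ℤ/31ℤ form a cyclic group of order 30.
As gcd(7, 30) = 1, raising to the 7th power is a bijection on this group: if a^7 ≡ b^7 then (ab^{−1})^7 = 1, and the only element of order dividing gcd(7, 30) = 1 is 1, so a = b.
With T(0) = 0 this makes T injective on all of ℤ/31ℤ, hence bijective (finite equal-size domain and codomain). In particular T is bijective.
Since T is bijective, we find the preimage of 17. The inverse of x ↦ x^7 on (ℤ/31ℤ)^× is x ↦ x^13, because 7·13 = 91 = 3·30 + 1 ≡ 1 (mod 30) and x^{30} = 1 for x ≠ 0 (Fermat). So T⁻¹(17) = 17^13 mod 31.
Repeated squaring mod 31: 17^1 ≡ 17, 17^2 ≡ 17² = 289 ≡ 10, 17^4 ≡ 10² = 100 ≡ 7, 17^8 ≡ 7² = 49 ≡ 18. Since 13 = 8 + 4 + 1, 17^13 ≡ 18·7·17: 18·7 = 126 ≡ 2, then 2·17 = 34 ≡ 3. So 17^13 ≡ 3 (mod 31).
Hence T⁻¹(17) = 3.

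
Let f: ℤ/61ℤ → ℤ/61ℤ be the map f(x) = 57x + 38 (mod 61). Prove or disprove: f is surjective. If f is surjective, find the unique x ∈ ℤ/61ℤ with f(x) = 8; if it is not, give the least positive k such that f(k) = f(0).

Since gcd(57, 61) = 1, 57 is invertible modulo 61. Euclid's algorithm: 61 = 1·57 + 4, 57 = 14·4 + 1; back-substituting gives 1 = 15·57 − 14·61, so 57⁻¹ ≡ 15 (mod 61).
Then y ↦ 15(y − 38) is a two-sided inverse to f, so every y ∈ ℤ/61ℤ has a preimage.
So f is surjective.
Since f is surjective, we find f⁻¹(8): we need 57x ≡ 8 − 38 ≡ 31 (mod 61). Using 57⁻¹ = 15: x ≡ 15·31 = 465 = 7·61 + 38, so x = 38.
Check: f(38) = 57·38 + 38 = 2204 = 36·61 + 8 ≡ 8 (mod 61).

38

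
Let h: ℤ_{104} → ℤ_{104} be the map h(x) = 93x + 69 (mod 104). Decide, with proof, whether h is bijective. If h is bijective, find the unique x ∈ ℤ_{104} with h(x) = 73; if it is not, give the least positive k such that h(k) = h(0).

28

By definition, h is injective if h(x_1) = h(x_2) implies x_1 = x_2.
Suppose h(x_1) = h(x_2) in ℤ_{104}. Then 93x_1 + 69 ≡ 93x_2 + 69 (mod 104), hence 93(x_1 − x_2) ≡ 0 (mod 104).
Since gcd(93, 104) = 1, 93 is invertible modulo 104, therefore x_1 − x_2 ≡ 0 (mod 104), i.e. x_1 = x_2.
We now compute 93⁻¹ mod 104 explicitly. Euclid's algorithm: 104 = 1·93 + 11, 93 = 8·11 + 5, 11 = 2·5 + 1; back-substituting gives 1 = 85·93 − 76·104, so 93⁻¹ ≡ 85 (mod 104).
For any y ∈ ℤ_{104}, x = 85(y − 69) mod 104 satisfies h(x) = 93·85(y − 69) + 69 ≡ y (since 93·85 ≡ 1 mod 104). So every y has a preimage.
Hence h is bijective.
Since h is bijective, we compute h⁻¹(73): solve 93x + 69 ≡ 73 (mod 104), i.e. 93x ≡ 4 (mod 104).
Multiplying by 93⁻¹ = 85 gives x ≡ 85·4 = 340 = 3·104 + 28 ≡ 28 (mod 104).
Check: h(28) = 93·28 + 69 = 2673 = 25·104 + 73 ≡ 73 (mod 104).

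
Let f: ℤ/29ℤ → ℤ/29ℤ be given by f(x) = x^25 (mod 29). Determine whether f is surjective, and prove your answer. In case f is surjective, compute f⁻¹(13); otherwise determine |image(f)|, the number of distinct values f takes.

5

Since 29 is prime, the nonzero elements of ℤ/29ℤ form a cyclic group of order 28.
As gcd(25, 28) = 1, raising to the 25th power is a bijection on this group: if a^25 ≡ b^25 then (ab^{−1})^25 = 1, and the only element of order dividing gcd(25, 28) = 1 is 1, so a = b.
With f(0) = 0 this makes f injective on all of ℤ/29ℤ, hence bijective (finite equal-size domain and codomain). In particular f is surjective.
Since f is surjective, we find the preimage of 13. The inverse of x ↦ x^25 on (ℤ/29ℤ)^× is x ↦ x^9, because 25·9 = 225 = 8·28 + 1 ≡ 1 (mod 28) and x^{28} = 1 for x ≠ 0 (Fermat). So f⁻¹(13) = 13^9 mod 29.
Repeated squaring mod 29: 13^1 ≡ 13, 13^2 ≡ 13² = 169 ≡ 24, 13^4 ≡ 24² = 576 ≡ 25, 13^8 ≡ 25² = 625 ≡ 16. Since 9 = 8 + 1, 13^9 ≡ 16·13: 16·13 = 208 ≡ 5. So 13^9 ≡ 5 (mod 29).
Hence f⁻¹(13) = 5.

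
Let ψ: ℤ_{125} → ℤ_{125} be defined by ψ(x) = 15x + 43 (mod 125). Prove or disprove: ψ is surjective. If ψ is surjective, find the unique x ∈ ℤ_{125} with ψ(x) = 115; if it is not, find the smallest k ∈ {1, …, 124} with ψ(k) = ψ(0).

Since gcd(15, 125) = 5, we have 15x ≡ 0 (mod 5) for all x, so ψ(x) ≡ 3 (mod 5).
But 0 ≢ 3 (mod 5), so 0 ∈ ℤ_{125} has no preimage. Thus ψ is not surjective.
Since ψ is not surjective, we find the least positive k with ψ(k) = ψ(0): this means 15k ≡ 0 (mod 125), i.e. 125 ∣ 15k. Since gcd(15, 125) = 5, dividing through by 5 this holds exactly when 25 ∣ 3k, and as gcd(3, 25) = 1, exactly when 25 ∣ k.
The smallest positive such k is 25.

25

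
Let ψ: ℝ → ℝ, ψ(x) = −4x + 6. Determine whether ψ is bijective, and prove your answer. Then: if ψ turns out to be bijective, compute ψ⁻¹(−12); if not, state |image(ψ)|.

9/2

Suppose ψ(u) = ψ(v). Then −4u + 6 = −4v + 6, so −4u = −4v, therefore u = v.
For any y ∈ ℝ, x = (y − 6)/(−4) satisfies ψ(x) = y.
So ψ is bijective.
Since ψ is bijective, we compute ψ⁻¹(−12) = (−12 − 6)/(−4) = 9/2.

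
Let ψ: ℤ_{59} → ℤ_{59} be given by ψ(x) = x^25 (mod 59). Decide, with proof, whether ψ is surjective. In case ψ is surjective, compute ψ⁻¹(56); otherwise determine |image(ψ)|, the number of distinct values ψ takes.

Since 59 is prime, the nonzero elements of ℤ_{59} form a cyclic group of order 58.
As gcd(25, 58) = 1, raising to the 25th power is a bijection on this group: if x_1^25 ≡ x_2^25 then (x_1x_2^{−1})^25 = 1, and the only element of order dividing gcd(25, 58) = 1 is 1, so x_1 = x_2.
With ψ(0) = 0 this makes ψ injective on all of ℤ_{59}, hence bijective (finite equal-size domain and codomain). In particular ψ is surjective.
Since ψ is surjective, we find the preimage of 56. The inverse of x ↦ x^25 on (ℤ_{59})^× is x ↦ x^7, because 25·7 = 175 = 3·58 + 1 ≡ 1 (mod 58) and x^{58} = 1 for x ≠ 0 (Fermat). So ψ⁻¹(56) = 56^7 mod 59.
Repeated squaring mod 59: 56^1 ≡ 56, 56^2 ≡ 56² = 3136 ≡ 9, 56^4 ≡ 9² = 81 ≡ 22. Since 7 = 4 + 2 + 1, 56^7 ≡ 22·9·56: 22·9 = 198 ≡ 21, then 21·56 = 1176 ≡ 55. So 56^7 ≡ 55 (mod 59).
Hence ψ⁻¹(56) = 55.

55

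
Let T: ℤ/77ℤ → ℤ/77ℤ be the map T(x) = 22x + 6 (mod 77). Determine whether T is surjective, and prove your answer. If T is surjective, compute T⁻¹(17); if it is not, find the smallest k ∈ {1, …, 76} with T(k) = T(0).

Since gcd(22, 77) = 11, we have 22x ≡ 0 (mod 11) for all x, so T(x) ≡ 6 (mod 11).
But 0 ≢ 6 (mod 11), so 0 ∈ ℤ/77ℤ has no preimage. Hence T is not surjective.
Since T is not surjective, we find the least positive k with T(k) = T(0): this means 22k ≡ 0 (mod 77), i.e. 77 ∣ 22k. Since gcd(22, 77) = 11, dividing through by 11 this holds exactly when 7 ∣ 2k, and as gcd(2, 7) = 1, exactly when 7 ∣ k.
The smallest positive such k is 7.

7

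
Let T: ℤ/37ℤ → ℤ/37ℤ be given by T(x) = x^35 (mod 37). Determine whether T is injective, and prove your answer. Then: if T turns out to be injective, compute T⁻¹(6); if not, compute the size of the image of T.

31

Since 37 is prime, the nonzero elements of ℤ/37ℤ form a cyclic group of order 36.
As gcd(35, 36) = 1, raising to the 35th power is a bijection on this group: if u^35 ≡ v^35 then (uv^{−1})^35 = 1, and the only element of order dividing gcd(35, 36) = 1 is 1, so u = v.
With T(0) = 0 this makes T injective on all of ℤ/37ℤ, hence bijective (finite equal-size domain and codomain). In particular T is injective.
Since T is injective, we find the preimage of 6. The inverse of x ↦ x^35 on (ℤ/37ℤ)^× is x ↦ x^35, because 35·35 = 1225 = 34·36 + 1 ≡ 1 (mod 36) and x^{36} = 1 for x ≠ 0 (Fermat). So T⁻¹(6) = 6^35 mod 37.
Repeated squaring mod 37: 6^1 ≡ 6, 6^2 ≡ 6² = 36, 6^4 ≡ 36² = 1296 ≡ 1, 6^8 ≡ 1² = 1, 6^16 ≡ 1² = 1, 6^32 ≡ 1² = 1. Since 35 = 32 + 2 + 1, 6^35 ≡ 1·36·6: 1·36 = 36, then 36·6 = 216 ≡ 31. So 6^35 ≡ 31 (mod 37).
Hence T⁻¹(6) = 31.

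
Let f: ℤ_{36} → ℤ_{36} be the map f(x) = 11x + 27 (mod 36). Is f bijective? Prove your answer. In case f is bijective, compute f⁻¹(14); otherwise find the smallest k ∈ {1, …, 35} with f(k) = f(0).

If f(u) = f(v), then 11u ≡ 11v (mod 36). Because gcd(11, 36) = 1, we may cancel 11 to get u ≡ v (mod 36).
We now compute 11⁻¹ mod 36 explicitly. Euclid's algorithm: 36 = 3·11 + 3, 11 = 3·3 + 2, 3 = 1·2 + 1; back-substituting gives 1 = 23·11 − 7·36, so 11⁻¹ ≡ 23 (mod 36).
Then y ↦ 23(y − 27) is a two-sided inverse to f, so every y ∈ ℤ_{36} has a preimage.
So f is bijective.
Since f is bijective, we find f⁻¹(14): we need 11x ≡ 14 − 27 ≡ 23 (mod 36). Using 11⁻¹ = 23: x ≡ 23·23 = 529 = 14·36 + 25, so x = 25.
Check: f(25) = 11·25 + 27 = 302 = 8·36 + 14 ≡ 14 (mod 36).

25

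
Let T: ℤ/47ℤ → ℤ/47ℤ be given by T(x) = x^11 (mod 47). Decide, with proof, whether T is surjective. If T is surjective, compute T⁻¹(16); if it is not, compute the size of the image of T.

Since 47 is prime, the nonzero elements of ℤ/47ℤ form a cyclic group of order 46.
As gcd(11, 46) = 1, raising to the 11th power is a bijection on this group: if s^11 ≡ t^11 then (st^{−1})^11 = 1, and the only element of order dividing gcd(11, 46) = 1 is 1, so s = t.
With T(0) = 0 this makes T injective on all of ℤ/47ℤ, hence bijective (finite equal-size domain and codomain). In particular T is surjective.
Since T is surjective, we find the preimage of 16. The inverse of x ↦ x^11 on (ℤ/47ℤ)^× is x ↦ x^21, because 11·21 = 231 = 5·46 + 1 ≡ 1 (mod 46) and x^{46} = 1 for x ≠ 0 (Fermat). So T⁻¹(16) = 16^21 mod 47.
Repeated squaring mod 47: 16^1 ≡ 16, 16^2 ≡ 16² = 256 ≡ 21, 16^4 ≡ 21² = 441 ≡ 18, 16^8 ≡ 18² = 324 ≡ 42, 16^16 ≡ 42² = 1764 ≡ 25. Since 21 = 16 + 4 + 1, 16^21 ≡ 25·18·16: 25·18 = 450 ≡ 27, then 27·16 = 432 ≡ 9. So 16^21 ≡ 9 (mod 47).
Hence T⁻¹(16) = 9.

9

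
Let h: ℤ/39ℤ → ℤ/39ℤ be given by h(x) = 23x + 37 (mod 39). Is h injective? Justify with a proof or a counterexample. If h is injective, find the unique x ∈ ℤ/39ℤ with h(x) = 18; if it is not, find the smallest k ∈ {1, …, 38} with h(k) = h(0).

28

By definition, h is injective if h(s) = h(t) implies s = t.
If h(s) = h(t), then 23s ≡ 23t (mod 39). Because gcd(23, 39) = 1, we may cancel 23 to get s ≡ t (mod 39).
So h is injective.
We now compute 23⁻¹ mod 39 explicitly. Euclid's algorithm: 39 = 1·23 + 16, 23 = 1·16 + 7, 16 = 2·7 + 2, 7 = 3·2 + 1; back-substituting gives 1 = 17·23 − 10·39, so 23⁻¹ ≡ 17 (mod 39).
Since h is injective, we compute h⁻¹(18): solve 23x + 37 ≡ 18 (mod 39), i.e. 23x ≡ 20 (mod 39).
Multiplying by 23⁻¹ = 17 gives x ≡ 17·20 = 340 = 8·39 + 28 ≡ 28 (mod 39).
Check: h(28) = 23·28 + 37 = 681 = 17·39 + 18 ≡ 18 (mod 39).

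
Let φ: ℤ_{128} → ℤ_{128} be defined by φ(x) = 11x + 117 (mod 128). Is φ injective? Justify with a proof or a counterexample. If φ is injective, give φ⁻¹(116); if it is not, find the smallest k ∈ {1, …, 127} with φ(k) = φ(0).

If φ(u) = φ(v), then 11u ≡ 11v (mod 128). Because gcd(11, 128) = 1, we may cancel 11 to get u ≡ v (mod 128).
Hence φ is injective.
We now compute 11⁻¹ mod 128 explicitly. Euclid's algorithm: 128 = 11·11 + 7, 11 = 1·7 + 4, 7 = 1·4 + 3, 4 = 1·3 + 1; back-substituting gives 1 = 35·11 − 3·128, so 11⁻¹ ≡ 35 (mod 128).
Since φ is injective, we find φ⁻¹(116): we need 11x ≡ 116 − 117 ≡ 127 (mod 128). Using 11⁻¹ = 35: x ≡ 35·127 = 4445 = 34·128 + 93, so x = 93.
Check: φ(93) = 11·93 + 117 = 1140 = 8·128 + 116 ≡ 116 (mod 128).

93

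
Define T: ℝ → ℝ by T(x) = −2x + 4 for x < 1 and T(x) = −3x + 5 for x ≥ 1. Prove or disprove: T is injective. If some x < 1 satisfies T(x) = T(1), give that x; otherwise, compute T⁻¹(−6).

Both pieces are strictly decreasing (slopes −2 and −3), so each is injective on its own interval.
The left piece maps (−∞, 1) onto (2, ∞); the right piece maps [1, ∞) onto (−∞, 2].
These images are disjoint, so no value is attained by both pieces. Hence T is injective.
Because the two images are disjoint, no x < 1 has T(x) = T(1), so we compute T⁻¹(−6): −6 lies in (−∞, 2], so solve −3x + 5 = −6: x = (−6 − 5)/(−3) = 11/3.

11/3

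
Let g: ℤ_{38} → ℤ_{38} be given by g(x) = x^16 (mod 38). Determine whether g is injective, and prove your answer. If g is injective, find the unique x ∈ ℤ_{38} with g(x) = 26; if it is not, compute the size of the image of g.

g(18): Repeated squaring mod 38: 18^1 ≡ 18, 18^2 ≡ 18² = 324 ≡ 20, 18^4 ≡ 20² = 400 ≡ 20, 18^8 ≡ 20² = 400 ≡ 20, 18^16 ≡ 20² = 400 ≡ 20. So 18^16 ≡ 20 (mod 38).
g(20): Repeated squaring mod 38: 20^1 ≡ 20, 20^2 ≡ 20² = 400 ≡ 20, 20^4 ≡ 20² = 400 ≡ 20, 20^8 ≡ 20² = 400 ≡ 20, 20^16 ≡ 20² = 400 ≡ 20. So 20^16 ≡ 20 (mod 38).
So g(18) = g(20) = 20 while 18 ≠ 20, thus g is not injective.
Since g is not injective, we determine |image(g)|. Computing x^16 mod 38 for each x (by repeated squaring, reducing mod 38 at every step), the values g(0), g(1), …, g(37) are: 0, 1, 24, 17, 6, 35, 28, 7, 30, 23, 4, 11, 26, 9, 16, 25, 36, 5, 20, 19, 20, 5, 36, 25, 16, 9, 26, 11, 4, 23, 30, 7, 28, 35, 6, 17, 24, 1.
The distinct values are {0, 1, 4, 5, 6, 7, 9, 11, 16, 17, 19, 20, 23, 24, 25, 26, 28, 30, 35, 36}; there are 20 of them.

20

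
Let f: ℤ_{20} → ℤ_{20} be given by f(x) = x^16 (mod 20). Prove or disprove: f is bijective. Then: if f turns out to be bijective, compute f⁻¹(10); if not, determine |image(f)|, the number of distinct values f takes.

f(1) = 1^16 = 1.
f(3): Repeated squaring mod 20: 3^1 ≡ 3, 3^2 ≡ 3² = 9, 3^4 ≡ 9² = 81 ≡ 1, 3^8 ≡ 1² = 1, 3^16 ≡ 1² = 1. So 3^16 ≡ 1 (mod 20).
So f(1) = f(3) = 1 while 1 ≠ 3, so f is not injective, hence not bijective.
Since f is not bijective, we determine |image(f)|. Computing x^16 mod 20 for each x (by repeated squaring, reducing mod 20 at every step), the values f(0), f(1), …, f(19) are: 0, 1, 16, 1, 16, 5, 16, 1, 16, 1, 0, 1, 16, 1, 16, 5, 16, 1, 16, 1.
The distinct values are {0, 1, 5, 16}; there are 4 of them.

4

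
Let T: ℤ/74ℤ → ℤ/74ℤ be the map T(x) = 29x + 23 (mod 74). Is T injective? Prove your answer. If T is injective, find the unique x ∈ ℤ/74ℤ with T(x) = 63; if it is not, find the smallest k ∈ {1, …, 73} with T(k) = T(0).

By definition, injectivity means: for all a, b in the domain, T(a) = T(b) implies a = b.
If T(a) = T(b), then 29a ≡ 29b (mod 74). Because gcd(29, 74) = 1, we may cancel 29 to get a ≡ b (mod 74).
Therefore T is injective.
We now compute 29⁻¹ mod 74 explicitly. Euclid's algorithm: 74 = 2·29 + 16, 29 = 1·16 + 13, 16 = 1·13 + 3, 13 = 4·3 + 1; back-substituting gives 1 = 23·29 − 9·74, so 29⁻¹ ≡ 23 (mod 74).
Since T is injective, we compute T⁻¹(63): solve 29x + 23 ≡ 63 (mod 74), i.e. 29x ≡ 40 (mod 74).
Multiplying by 29⁻¹ = 23 gives x ≡ 23·40 = 920 = 12·74 + 32 ≡ 32 (mod 74).
Check: T(32) = 29·32 + 23 = 951 = 12·74 + 63 ≡ 63 (mod 74).

32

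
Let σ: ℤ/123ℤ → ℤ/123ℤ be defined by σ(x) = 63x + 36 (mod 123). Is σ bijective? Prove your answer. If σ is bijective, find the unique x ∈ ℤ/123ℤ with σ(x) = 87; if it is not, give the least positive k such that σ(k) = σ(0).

We have gcd(63, 123) = 3 > 1. Taking u = 0 and v = 41: σ(0) = 36 and σ(41) = 63·41 + 36 = 2619 ≡ 36 (mod 123).
So σ(0) = σ(41) while 0 ≠ 41, therefore σ is not injective, hence not bijective.
Since σ is not bijective, we find the least positive k with σ(k) = σ(0): this means 63k ≡ 0 (mod 123), i.e. 123 ∣ 63k. Since gcd(63, 123) = 3, dividing through by 3 this holds exactly when 41 ∣ 21k, and as gcd(21, 41) = 1, exactly when 41 ∣ k.
The smallest positive such k is 41.

41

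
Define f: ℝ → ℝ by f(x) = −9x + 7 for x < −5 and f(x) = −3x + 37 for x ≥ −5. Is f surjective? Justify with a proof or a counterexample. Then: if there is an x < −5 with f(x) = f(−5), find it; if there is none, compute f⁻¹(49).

Both pieces are strictly decreasing (slopes −9 and −3), so each is injective on its own interval.
The left piece maps (−∞, −5) onto (52, ∞); the right piece maps [−5, ∞) onto (−∞, 52].
These images together cover ℝ, so f is surjective.
Because the two images are disjoint, no x < −5 has f(x) = f(−5), so we compute f⁻¹(49): 49 lies in (−∞, 52], so solve −3x + 37 = 49: x = (49 − 37)/(−3) = −4.

-4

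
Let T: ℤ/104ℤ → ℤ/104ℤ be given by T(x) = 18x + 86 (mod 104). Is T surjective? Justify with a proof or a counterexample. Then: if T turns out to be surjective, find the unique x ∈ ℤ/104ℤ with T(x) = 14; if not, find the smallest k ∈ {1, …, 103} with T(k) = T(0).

52

Since gcd(18, 104) = 2, we have 18x ≡ 0 (mod 2) for all x, so T(x) ≡ 0 (mod 2).
But 1 ≢ 0 (mod 2), so 1 ∈ ℤ/104ℤ has no preimage. Thus T is not surjective.
Since T is not surjective, we find the least positive k with T(k) = T(0): this means 18k ≡ 0 (mod 104), i.e. 104 ∣ 18k. Since gcd(18, 104) = 2, dividing through by 2 this holds exactly when 52 ∣ 9k, and as gcd(9, 52) = 1, exactly when 52 ∣ k.
The smallest positive such k is 52.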